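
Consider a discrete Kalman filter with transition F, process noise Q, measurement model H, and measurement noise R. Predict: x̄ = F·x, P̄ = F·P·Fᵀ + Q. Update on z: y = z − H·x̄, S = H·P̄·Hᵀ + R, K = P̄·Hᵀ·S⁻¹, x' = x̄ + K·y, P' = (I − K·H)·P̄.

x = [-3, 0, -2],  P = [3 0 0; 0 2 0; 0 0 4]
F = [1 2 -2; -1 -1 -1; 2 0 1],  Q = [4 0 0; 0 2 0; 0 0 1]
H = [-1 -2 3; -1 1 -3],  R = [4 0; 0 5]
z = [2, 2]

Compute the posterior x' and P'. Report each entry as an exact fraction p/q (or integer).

x' = [-59749/36239, -18017/36239, -11827/36239]
P' = [101099/36239 -51859/36239 -21121/36239; -51859/36239 106735/36239 48913/36239; -21121/36239 48913/36239 31183/36239]

x̄ = F·x = [1, 5, -8]
P̄ = F·P·Fᵀ + Q = [31 1 -2; 1 11 -10; -2 -10 17]
y = z − H·x̄ = [37, -26]
S = H·P̄·Hᵀ + R = [368 -233; -233 246]
K = P̄·Hᵀ·S⁻¹ = [-15186/36239 -17919/36239; -3718/36239 2371/36239; 4211/36239 -4703/36239]
x' = x̄ + K·y = [-59749/36239, -18017/36239, -11827/36239]
P' = (I − K·H)·P̄ = [101099/36239 -51859/36239 -21121/36239; -51859/36239 106735/36239 48913/36239; -21121/36239 48913/36239 31183/36239]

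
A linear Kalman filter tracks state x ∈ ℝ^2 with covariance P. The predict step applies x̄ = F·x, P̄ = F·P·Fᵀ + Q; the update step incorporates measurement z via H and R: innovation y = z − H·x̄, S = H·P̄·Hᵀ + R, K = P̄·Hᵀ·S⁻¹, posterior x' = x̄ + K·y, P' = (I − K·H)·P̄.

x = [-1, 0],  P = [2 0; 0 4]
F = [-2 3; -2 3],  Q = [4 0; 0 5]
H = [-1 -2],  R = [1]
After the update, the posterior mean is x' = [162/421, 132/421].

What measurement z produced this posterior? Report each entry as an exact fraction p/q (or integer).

z = [-1]

x̄ = F·x = [2, 2]
P̄ = F·P·Fᵀ + Q = [48 44; 44 49]
S = H·P̄·Hᵀ + R = [421]
K = P̄·Hᵀ·S⁻¹ = [-136/421; -142/421]
x' − x̄ = [-680/421, -710/421] = K·y
y = (KᵀK)⁻¹·Kᵀ·(x' − x̄) = [5]
z = y + H·x̄ = [5] + [-6] = [-1]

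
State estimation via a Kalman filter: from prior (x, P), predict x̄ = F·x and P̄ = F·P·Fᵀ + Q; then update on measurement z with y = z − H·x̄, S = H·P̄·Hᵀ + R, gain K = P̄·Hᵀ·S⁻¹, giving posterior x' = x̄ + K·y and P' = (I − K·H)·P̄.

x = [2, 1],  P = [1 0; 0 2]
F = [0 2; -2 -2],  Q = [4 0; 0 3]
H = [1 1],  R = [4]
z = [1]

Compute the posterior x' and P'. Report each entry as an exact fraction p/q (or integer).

x' = [10/3, -11/3]
P' = [164/15 -148/15; -148/15 176/15]

x̄ = F·x = [2, -6]
P̄ = F·P·Fᵀ + Q = [12 -8; -8 15]
y = z − H·x̄ = [5]
S = H·P̄·Hᵀ + R = [15]
K = P̄·Hᵀ·S⁻¹ = [4/15; 7/15]
x' = x̄ + K·y = [10/3, -11/3]
P' = (I − K·H)·P̄ = [164/15 -148/15; -148/15 176/15]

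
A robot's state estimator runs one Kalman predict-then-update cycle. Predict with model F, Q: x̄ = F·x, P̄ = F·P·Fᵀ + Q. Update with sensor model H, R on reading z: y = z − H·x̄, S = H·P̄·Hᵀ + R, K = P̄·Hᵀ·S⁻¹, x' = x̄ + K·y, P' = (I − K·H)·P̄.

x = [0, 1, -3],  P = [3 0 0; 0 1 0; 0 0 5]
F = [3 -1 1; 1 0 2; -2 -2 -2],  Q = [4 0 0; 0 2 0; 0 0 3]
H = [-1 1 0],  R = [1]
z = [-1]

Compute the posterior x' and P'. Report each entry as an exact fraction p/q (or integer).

x' = [-118/25, -144/25, 4]
P' = [601/25 583/25 -26; 583/25 589/25 -26; -26 -26 39]

x̄ = F·x = [-4, -6, 4]
P̄ = F·P·Fᵀ + Q = [37 19 -26; 19 25 -26; -26 -26 39]
y = z − H·x̄ = [1]
S = H·P̄·Hᵀ + R = [25]
K = P̄·Hᵀ·S⁻¹ = [-18/25; 6/25; 0]
x' = x̄ + K·y = [-118/25, -144/25, 4]
P' = (I − K·H)·P̄ = [601/25 583/25 -26; 583/25 589/25 -26; -26 -26 39]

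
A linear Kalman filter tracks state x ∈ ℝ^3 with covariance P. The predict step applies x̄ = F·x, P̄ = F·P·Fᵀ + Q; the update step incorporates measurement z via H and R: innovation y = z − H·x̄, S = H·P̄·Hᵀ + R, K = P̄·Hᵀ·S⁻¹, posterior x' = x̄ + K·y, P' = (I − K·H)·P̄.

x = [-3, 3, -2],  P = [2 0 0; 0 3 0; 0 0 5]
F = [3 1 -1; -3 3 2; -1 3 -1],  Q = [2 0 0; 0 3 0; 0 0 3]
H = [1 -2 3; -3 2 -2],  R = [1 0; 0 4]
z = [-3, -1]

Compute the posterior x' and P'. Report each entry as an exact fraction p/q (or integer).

x' = [7219/3964, 31809/7928, 14219/11892]
P' = [6209/1982 36023/3964 9831/1982; 36023/3964 275157/7928 80163/3964; 9831/1982 80163/3964 35770/2973]

x̄ = F·x = [-4, 14, 14]
P̄ = F·P·Fᵀ + Q = [28 -19 8; -19 68 23; 8 23 37]
y = z − H·x̄ = [-13, -13]
S = H·P̄·Hᵀ + R = [482 -588; -588 816]
K = P̄·Hᵀ·S⁻¹ = [-321/1982 -1133/3964; 1355/3964 3381/7928; 604/991 4465/11892]
x' = x̄ + K·y = [7219/3964, 31809/7928, 14219/11892]
P' = (I − K·H)·P̄ = [6209/1982 36023/3964 9831/1982; 36023/3964 275157/7928 80163/3964; 9831/1982 80163/3964 35770/2973]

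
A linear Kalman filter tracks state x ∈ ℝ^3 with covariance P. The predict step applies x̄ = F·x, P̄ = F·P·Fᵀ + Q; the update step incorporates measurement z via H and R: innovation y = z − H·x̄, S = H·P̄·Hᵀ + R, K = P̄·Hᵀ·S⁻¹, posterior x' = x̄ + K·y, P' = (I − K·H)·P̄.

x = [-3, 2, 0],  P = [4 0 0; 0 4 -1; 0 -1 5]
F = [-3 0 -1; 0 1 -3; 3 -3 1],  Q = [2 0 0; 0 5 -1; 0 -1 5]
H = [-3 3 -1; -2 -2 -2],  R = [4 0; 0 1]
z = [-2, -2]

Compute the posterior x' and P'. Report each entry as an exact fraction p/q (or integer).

x̄ = F·x = [9, 2, -15]
P̄ = F·P·Fᵀ + Q = [43 16 -44; 16 60 -38; -44 -38 88]
y = z − H·x̄ = [4, -10]
S = H·P̄·Hᵀ + R = [695 -126; -126 237]
K = P̄·Hᵀ·S⁻¹ = [-4183/49613 -8504/49613; 10238/49613 -31400/148839; -6034/49613 -5720/49613]
x' = x̄ + K·y = [514825/49613, 734534/148839, -711131/49613]
P' = (I − K·H)·P̄ = [1723468/49613 858614/49613 -2577830/49613; 858614/49613 1322560/148839 -1294234/49613; -2577830/49613 -1294234/49613 3874924/49613]

x' = [514825/49613, 734534/148839, -711131/49613]
P' = [1723468/49613 858614/49613 -2577830/49613; 858614/49613 1322560/148839 -1294234/49613; -2577830/49613 -1294234/49613 3874924/49613]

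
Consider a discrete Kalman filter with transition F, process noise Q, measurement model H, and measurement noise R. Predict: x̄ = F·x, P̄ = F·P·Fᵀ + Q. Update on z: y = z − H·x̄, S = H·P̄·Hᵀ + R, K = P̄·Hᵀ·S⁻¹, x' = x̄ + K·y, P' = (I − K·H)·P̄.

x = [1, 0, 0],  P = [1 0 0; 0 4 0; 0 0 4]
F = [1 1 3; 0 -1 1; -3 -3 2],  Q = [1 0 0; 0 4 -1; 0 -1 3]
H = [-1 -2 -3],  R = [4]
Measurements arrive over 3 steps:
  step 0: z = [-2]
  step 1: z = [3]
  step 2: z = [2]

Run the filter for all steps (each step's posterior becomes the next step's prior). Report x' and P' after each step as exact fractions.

step 0: x' = [917/492, 445/492, -281/492], P' = [34103/984 307/984 -11459/984; 307/984 3887/984 -2575/984; -11459/984 -2575/984 5855/984]
step 1: x' = [2771096/1982525, -597527/1982525, -7559353/5947575], P' = [14378317/1982525 7725271/1982525 -9909677/1982525; 7725271/1982525 15664298/1982525 -12904001/1982525; -9909677/1982525 -12904001/1982525 38098111/5947575]
step 2: x' = [-57562969612/29740990591, 14583136779/29740990591, -10521546012/29740990591], P' = [149830342697/29740990591 41387573141/29740990591 -75997806305/29740990591; 41387573141/29740990591 150843271368/29740990591 -111484789491/29740990591; -75997806305/29740990591 -111484789491/29740990591 110435488017/29740990591]

step 0: x̄ = F·x = [1, 0, -3]
step 0: P̄ = F·P·Fᵀ + Q = [42 8 9; 8 12 19; 9 19 64]
step 0: y = z − H·x̄ = [-10]
step 0: S = H·P̄·Hᵀ + R = [984]
step 0: K = P̄·Hᵀ·S⁻¹ = [-85/984; -89/984; -239/984]
step 0: x' = x̄ + K·y = [917/492, 445/492, -281/492]
step 0: P' = (I − K·H)·P̄ = [34103/984 307/984 -11459/984; 307/984 3887/984 -2575/984; -11459/984 -2575/984 5855/984]
step 1: x̄ = F·x = [173/164, -121/82, -1162/123]
step 1: P̄ = F·P·Fᵀ + Q = [2693/328 1177/164 1463/82; 1177/164 1569/82 2940/41; 1463/82 2940/41 67777/123]
step 1: y = z − H·x̄ = [-4467/164]
step 1: S = H·P̄·Hᵀ + R = [1982525/328]
step 1: K = P̄·Hᵀ·S⁻¹ = [-24957/1982525; -85466/1982525; -595108/1982525]
step 1: x' = x̄ + K·y = [2771096/1982525, -597527/1982525, -7559353/5947575]
step 1: P' = (I − K·H)·P̄ = [14378317/1982525 7725271/1982525 -9909677/1982525; 7725271/1982525 15664298/1982525 -12904001/1982525; -9909677/1982525 -12904001/1982525 38098111/5947575]
step 2: x̄ = F·x = [-5385784/1982525, -5766772/5947575, -34680827/5947575]
step 2: P̄ = F·P·Fᵀ + Q = [24887947/1982525 30606867/1982525 99412497/1982525; 30606867/1982525 186305311/5947575 563501876/5947575; 99412497/1982525 563501876/5947575 2219842816/5947575]
step 2: y = z − H·x̄ = [-119838227/5947575]
step 2: S = H·P̄·Hᵀ + R = [29740990591/5947575]
step 2: K = P̄·Hᵀ·S⁻¹ = [-1153017516/29740990591; -2154936851/29740990591; -8084769691/29740990591]
step 2: x' = x̄ + K·y = [-57562969612/29740990591, 14583136779/29740990591, -10521546012/29740990591]
step 2: P' = (I − K·H)·P̄ = [149830342697/29740990591 41387573141/29740990591 -75997806305/29740990591; 41387573141/29740990591 150843271368/29740990591 -111484789491/29740990591; -75997806305/29740990591 -111484789491/29740990591 110435488017/29740990591]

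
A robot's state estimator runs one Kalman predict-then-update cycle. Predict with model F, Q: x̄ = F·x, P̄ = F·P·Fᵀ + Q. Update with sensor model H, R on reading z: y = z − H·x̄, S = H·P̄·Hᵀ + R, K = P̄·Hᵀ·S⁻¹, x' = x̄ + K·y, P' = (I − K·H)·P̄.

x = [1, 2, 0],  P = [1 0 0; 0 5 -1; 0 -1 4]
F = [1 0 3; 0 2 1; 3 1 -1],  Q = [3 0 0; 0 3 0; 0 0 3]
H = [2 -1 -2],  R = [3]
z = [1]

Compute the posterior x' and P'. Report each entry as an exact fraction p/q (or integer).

x' = [118/27, 1187/378, 127/54]
P' = [394/27 337/27 215/27; 337/27 8069/378 103/54; 215/27 103/54 395/54]

x̄ = F·x = [1, 4, 5]
P̄ = F·P·Fᵀ + Q = [40 6 -12; 6 23 7; -12 7 23]
y = z − H·x̄ = [13]
S = H·P̄·Hᵀ + R = [378]
K = P̄·Hᵀ·S⁻¹ = [7/27; -25/378; -11/54]
x' = x̄ + K·y = [118/27, 1187/378, 127/54]
P' = (I − K·H)·P̄ = [394/27 337/27 215/27; 337/27 8069/378 103/54; 215/27 103/54 395/54]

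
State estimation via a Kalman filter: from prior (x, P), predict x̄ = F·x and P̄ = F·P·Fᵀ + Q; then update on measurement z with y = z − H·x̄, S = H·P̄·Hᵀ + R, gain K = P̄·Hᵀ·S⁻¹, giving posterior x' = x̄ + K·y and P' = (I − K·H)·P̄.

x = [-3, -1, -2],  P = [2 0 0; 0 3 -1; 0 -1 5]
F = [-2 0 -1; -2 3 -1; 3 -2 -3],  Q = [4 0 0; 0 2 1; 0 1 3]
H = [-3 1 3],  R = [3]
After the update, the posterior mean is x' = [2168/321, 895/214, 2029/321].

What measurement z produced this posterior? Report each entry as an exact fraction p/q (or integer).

z = [3]

x̄ = F·x = [8, 5, -1]
P̄ = F·P·Fᵀ + Q = [17 16 1; 16 48 -7; 1 -7 66]
S = H·P̄·Hᵀ + R = [642]
K = P̄·Hᵀ·S⁻¹ = [-16/321; -7/214; 94/321]
x' − x̄ = [-400/321, -175/214, 2350/321] = K·y
y = (KᵀK)⁻¹·Kᵀ·(x' − x̄) = [25]
z = y + H·x̄ = [25] + [-22] = [3]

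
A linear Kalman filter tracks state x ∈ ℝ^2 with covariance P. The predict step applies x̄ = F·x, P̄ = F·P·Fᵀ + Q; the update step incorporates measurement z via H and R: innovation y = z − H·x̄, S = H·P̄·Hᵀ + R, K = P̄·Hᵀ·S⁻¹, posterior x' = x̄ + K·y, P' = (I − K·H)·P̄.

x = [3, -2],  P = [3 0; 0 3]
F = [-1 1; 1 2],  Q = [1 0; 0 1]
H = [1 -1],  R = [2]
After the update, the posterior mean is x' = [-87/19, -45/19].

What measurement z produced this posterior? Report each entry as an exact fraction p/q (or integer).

z = [-2]

x̄ = F·x = [-5, -1]
P̄ = F·P·Fᵀ + Q = [7 3; 3 16]
S = H·P̄·Hᵀ + R = [19]
K = P̄·Hᵀ·S⁻¹ = [4/19; -13/19]
x' − x̄ = [8/19, -26/19] = K·y
y = (KᵀK)⁻¹·Kᵀ·(x' − x̄) = [2]
z = y + H·x̄ = [2] + [-4] = [-2]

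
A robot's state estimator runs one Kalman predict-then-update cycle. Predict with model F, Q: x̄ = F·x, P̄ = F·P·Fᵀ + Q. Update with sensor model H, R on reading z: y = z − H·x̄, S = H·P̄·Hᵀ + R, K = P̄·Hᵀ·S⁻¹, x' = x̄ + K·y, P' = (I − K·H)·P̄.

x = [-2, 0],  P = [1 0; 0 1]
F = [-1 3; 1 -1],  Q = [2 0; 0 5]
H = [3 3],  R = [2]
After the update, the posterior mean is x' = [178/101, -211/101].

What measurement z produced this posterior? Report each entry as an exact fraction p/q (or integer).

z = [-1]

x̄ = F·x = [2, -2]
P̄ = F·P·Fᵀ + Q = [12 -4; -4 7]
S = H·P̄·Hᵀ + R = [101]
K = P̄·Hᵀ·S⁻¹ = [24/101; 9/101]
x' − x̄ = [-24/101, -9/101] = K·y
y = (KᵀK)⁻¹·Kᵀ·(x' − x̄) = [-1]
z = y + H·x̄ = [-1] + [0] = [-1]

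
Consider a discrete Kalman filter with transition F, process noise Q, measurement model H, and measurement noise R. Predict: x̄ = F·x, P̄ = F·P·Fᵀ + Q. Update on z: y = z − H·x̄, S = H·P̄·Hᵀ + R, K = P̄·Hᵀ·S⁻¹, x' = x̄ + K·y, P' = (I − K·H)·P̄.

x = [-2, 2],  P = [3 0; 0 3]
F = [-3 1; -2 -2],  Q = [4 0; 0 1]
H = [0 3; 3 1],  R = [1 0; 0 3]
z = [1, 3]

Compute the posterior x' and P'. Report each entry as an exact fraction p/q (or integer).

x' = [57194/58267, 18006/58267]
P' = [19870/58267 -2082/58267; -2082/58267 6429/58267]

x̄ = F·x = [8, 0]
P̄ = F·P·Fᵀ + Q = [34 12; 12 25]
y = z − H·x̄ = [1, -21]
S = H·P̄·Hᵀ + R = [226 183; 183 406]
K = P̄·Hᵀ·S⁻¹ = [-6246/58267 19176/58267; 19287/58267 61/58267]
x' = x̄ + K·y = [57194/58267, 18006/58267]
P' = (I − K·H)·P̄ = [19870/58267 -2082/58267; -2082/58267 6429/58267]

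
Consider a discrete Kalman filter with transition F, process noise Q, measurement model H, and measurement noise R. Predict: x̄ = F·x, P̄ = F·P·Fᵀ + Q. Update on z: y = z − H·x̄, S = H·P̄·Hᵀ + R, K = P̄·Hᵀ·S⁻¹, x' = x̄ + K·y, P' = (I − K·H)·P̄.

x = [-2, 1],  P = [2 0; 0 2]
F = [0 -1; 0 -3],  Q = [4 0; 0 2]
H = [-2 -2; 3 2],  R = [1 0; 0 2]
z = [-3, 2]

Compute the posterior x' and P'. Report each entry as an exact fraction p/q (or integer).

x' = [5/424, 543/424]
P' = [255/212 -291/212; -291/212 367/212]

x̄ = F·x = [-1, -3]
P̄ = F·P·Fᵀ + Q = [6 6; 6 20]
y = z − H·x̄ = [-11, 11]
S = H·P̄·Hᵀ + R = [153 -176; -176 208]
K = P̄·Hᵀ·S⁻¹ = [18/53 183/424; -38/53 -139/424]
x' = x̄ + K·y = [5/424, 543/424]
P' = (I − K·H)·P̄ = [255/212 -291/212; -291/212 367/212]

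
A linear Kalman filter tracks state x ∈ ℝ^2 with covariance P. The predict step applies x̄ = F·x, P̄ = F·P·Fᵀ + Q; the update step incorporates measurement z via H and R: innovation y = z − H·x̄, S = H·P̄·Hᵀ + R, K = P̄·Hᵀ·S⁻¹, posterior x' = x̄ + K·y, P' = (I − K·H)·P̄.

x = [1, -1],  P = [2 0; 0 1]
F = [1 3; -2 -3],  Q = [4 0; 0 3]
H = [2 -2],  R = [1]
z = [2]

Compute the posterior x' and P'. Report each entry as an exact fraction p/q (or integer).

x' = [-6/35, -283/245]
P' = [11/5 73/35; 73/35 544/245]

x̄ = F·x = [-2, 1]
P̄ = F·P·Fᵀ + Q = [15 -13; -13 20]
y = z − H·x̄ = [8]
S = H·P̄·Hᵀ + R = [245]
K = P̄·Hᵀ·S⁻¹ = [8/35; -66/245]
x' = x̄ + K·y = [-6/35, -283/245]
P' = (I − K·H)·P̄ = [11/5 73/35; 73/35 544/245]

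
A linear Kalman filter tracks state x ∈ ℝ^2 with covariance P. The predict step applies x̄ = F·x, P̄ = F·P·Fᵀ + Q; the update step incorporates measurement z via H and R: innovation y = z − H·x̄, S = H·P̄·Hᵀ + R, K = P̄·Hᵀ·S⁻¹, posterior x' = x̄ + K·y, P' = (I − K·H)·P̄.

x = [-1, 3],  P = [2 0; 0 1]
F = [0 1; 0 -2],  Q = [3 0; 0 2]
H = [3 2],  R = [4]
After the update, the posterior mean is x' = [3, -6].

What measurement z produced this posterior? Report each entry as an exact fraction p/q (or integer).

z = [-3]

x̄ = F·x = [3, -6]
P̄ = F·P·Fᵀ + Q = [4 -2; -2 6]
S = H·P̄·Hᵀ + R = [40]
K = P̄·Hᵀ·S⁻¹ = [1/5; 3/20]
x' − x̄ = [0, 0] = K·y
y = (KᵀK)⁻¹·Kᵀ·(x' − x̄) = [0]
z = y + H·x̄ = [0] + [-3] = [-3]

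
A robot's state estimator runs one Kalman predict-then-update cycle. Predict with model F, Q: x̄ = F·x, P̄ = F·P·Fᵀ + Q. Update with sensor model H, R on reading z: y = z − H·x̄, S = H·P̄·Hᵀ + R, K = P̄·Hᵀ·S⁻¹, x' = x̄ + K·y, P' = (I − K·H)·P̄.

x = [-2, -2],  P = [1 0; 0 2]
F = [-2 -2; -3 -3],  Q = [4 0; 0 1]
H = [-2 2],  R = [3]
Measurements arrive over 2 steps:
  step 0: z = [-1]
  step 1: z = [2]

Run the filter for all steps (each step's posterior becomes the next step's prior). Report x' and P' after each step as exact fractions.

step 0: x̄ = F·x = [8, 12]
step 0: P̄ = F·P·Fᵀ + Q = [16 18; 18 28]
step 0: y = z − H·x̄ = [-9]
step 0: S = H·P̄·Hᵀ + R = [35]
step 0: K = P̄·Hᵀ·S⁻¹ = [4/35; 4/7]
step 0: x' = x̄ + K·y = [244/35, 48/7]
step 0: P' = (I − K·H)·P̄ = [544/35 110/7; 110/7 116/7]
step 1: x̄ = F·x = [-968/35, -1452/35]
step 1: P̄ = F·P·Fᵀ + Q = [9036/35 13344/35; 13344/35 20051/35]
step 1: y = z − H·x̄ = [1038/35]
step 1: S = H·P̄·Hᵀ + R = [9701/35]
step 1: K = P̄·Hᵀ·S⁻¹ = [8616/9701; 13414/9701]
step 1: x' = x̄ + K·y = [-12776/9701, -4632/9701]
step 1: P' = (I − K·H)·P̄ = [383508/9701 396432/9701; 396432/9701 416553/9701]

step 0: x' = [244/35, 48/7], P' = [544/35 110/7; 110/7 116/7]
step 1: x' = [-12776/9701, -4632/9701], P' = [383508/9701 396432/9701; 396432/9701 416553/9701]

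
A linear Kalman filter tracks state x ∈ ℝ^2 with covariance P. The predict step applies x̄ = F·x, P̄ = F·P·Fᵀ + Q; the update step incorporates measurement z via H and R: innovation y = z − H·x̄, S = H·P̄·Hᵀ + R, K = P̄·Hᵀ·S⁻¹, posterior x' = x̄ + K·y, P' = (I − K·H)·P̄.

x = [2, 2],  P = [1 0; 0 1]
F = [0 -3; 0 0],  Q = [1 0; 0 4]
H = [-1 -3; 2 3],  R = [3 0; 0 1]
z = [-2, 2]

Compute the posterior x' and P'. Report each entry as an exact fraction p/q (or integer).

x̄ = F·x = [-6, 0]
P̄ = F·P·Fᵀ + Q = [10 0; 0 4]
y = z − H·x̄ = [-8, 14]
S = H·P̄·Hᵀ + R = [49 -56; -56 77]
K = P̄·Hᵀ·S⁻¹ = [50/91 60/91; -36/91 -12/91]
x' = x̄ + K·y = [-106/91, 120/91]
P' = (I − K·H)·P̄ = [30/13 -120/91; -120/91 76/91]

x' = [-106/91, 120/91]
P' = [30/13 -120/91; -120/91 76/91]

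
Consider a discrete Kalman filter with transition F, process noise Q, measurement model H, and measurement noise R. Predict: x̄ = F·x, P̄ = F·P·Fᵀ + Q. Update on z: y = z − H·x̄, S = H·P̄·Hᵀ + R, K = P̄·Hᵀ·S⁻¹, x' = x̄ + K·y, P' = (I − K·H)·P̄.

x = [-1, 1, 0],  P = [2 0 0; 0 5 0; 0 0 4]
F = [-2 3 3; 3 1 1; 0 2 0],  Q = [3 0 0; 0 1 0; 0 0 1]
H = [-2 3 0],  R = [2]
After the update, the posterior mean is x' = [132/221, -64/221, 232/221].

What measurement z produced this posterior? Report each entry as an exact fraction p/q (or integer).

z = [-2]

x̄ = F·x = [5, -2, 2]
P̄ = F·P·Fᵀ + Q = [92 15 30; 15 28 10; 30 10 21]
S = H·P̄·Hᵀ + R = [442]
K = P̄·Hᵀ·S⁻¹ = [-139/442; 27/221; -15/221]
x' − x̄ = [-973/221, 378/221, -210/221] = K·y
y = (KᵀK)⁻¹·Kᵀ·(x' − x̄) = [14]
z = y + H·x̄ = [14] + [-16] = [-2]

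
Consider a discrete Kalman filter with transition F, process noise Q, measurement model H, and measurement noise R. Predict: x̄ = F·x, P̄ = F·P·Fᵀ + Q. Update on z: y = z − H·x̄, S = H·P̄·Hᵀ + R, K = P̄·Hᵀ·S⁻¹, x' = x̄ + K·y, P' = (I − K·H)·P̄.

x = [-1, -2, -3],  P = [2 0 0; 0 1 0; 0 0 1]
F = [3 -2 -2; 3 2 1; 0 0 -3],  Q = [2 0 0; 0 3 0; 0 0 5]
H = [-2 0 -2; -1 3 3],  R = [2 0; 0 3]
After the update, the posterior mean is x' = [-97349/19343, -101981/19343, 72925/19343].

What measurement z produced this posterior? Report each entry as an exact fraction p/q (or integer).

x̄ = F·x = [7, -10, 9]
P̄ = F·P·Fᵀ + Q = [28 12 6; 12 26 -3; 6 -3 14]
S = H·P̄·Hᵀ + R = [218 -106; -106 229]
K = P̄·Hᵀ·S⁻¹ = [-6408/19343 -770/19343; 960/19343 5259/19343; -3149/19343 823/19343]
x' − x̄ = [-232750/19343, 91449/19343, -101162/19343] = K·y
y = (KᵀK)⁻¹·Kᵀ·(x' − x̄) = [35, 11]
z = y + H·x̄ = [35, 11] + [-32, -10] = [3, 1]

z = [3, 1]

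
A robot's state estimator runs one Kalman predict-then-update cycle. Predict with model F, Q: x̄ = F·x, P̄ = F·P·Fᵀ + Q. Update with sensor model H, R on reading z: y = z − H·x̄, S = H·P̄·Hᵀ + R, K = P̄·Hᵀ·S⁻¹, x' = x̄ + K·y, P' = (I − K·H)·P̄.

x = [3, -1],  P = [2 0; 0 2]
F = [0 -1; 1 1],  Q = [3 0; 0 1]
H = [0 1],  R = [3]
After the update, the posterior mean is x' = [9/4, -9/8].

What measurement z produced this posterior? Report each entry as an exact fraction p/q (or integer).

x̄ = F·x = [1, 2]
P̄ = F·P·Fᵀ + Q = [5 -2; -2 5]
S = H·P̄·Hᵀ + R = [8]
K = P̄·Hᵀ·S⁻¹ = [-1/4; 5/8]
x' − x̄ = [5/4, -25/8] = K·y
y = (KᵀK)⁻¹·Kᵀ·(x' − x̄) = [-5]
z = y + H·x̄ = [-5] + [2] = [-3]

z = [-3]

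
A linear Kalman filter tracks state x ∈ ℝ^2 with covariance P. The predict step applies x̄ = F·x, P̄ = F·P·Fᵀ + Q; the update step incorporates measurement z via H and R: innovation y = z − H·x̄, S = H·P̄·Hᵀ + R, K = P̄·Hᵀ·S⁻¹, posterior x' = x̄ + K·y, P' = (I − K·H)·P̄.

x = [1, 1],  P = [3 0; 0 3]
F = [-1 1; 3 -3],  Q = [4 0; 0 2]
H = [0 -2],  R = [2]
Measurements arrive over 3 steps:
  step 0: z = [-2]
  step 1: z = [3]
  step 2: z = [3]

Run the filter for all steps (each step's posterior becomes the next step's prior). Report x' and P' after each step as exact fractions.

step 0: x' = [-36/113, 112/113], P' = [482/113 -18/113; -18/113 56/113]
step 1: x' = [5906/10897, -16620/10897], P' = [46458/10897 -1722/10897; -1722/10897 5392/10897]
step 2: x' = [385016/1049777, -1490742/1049777], P' = [4475578/1049777 -165882/1049777; -165882/1049777 519440/1049777]

step 0: x̄ = F·x = [0, 0]
step 0: P̄ = F·P·Fᵀ + Q = [10 -18; -18 56]
step 0: y = z − H·x̄ = [-2]
step 0: S = H·P̄·Hᵀ + R = [226]
step 0: K = P̄·Hᵀ·S⁻¹ = [18/113; -56/113]
step 0: x' = x̄ + K·y = [-36/113, 112/113]
step 0: P' = (I − K·H)·P̄ = [482/113 -18/113; -18/113 56/113]
step 1: x̄ = F·x = [148/113, -444/113]
step 1: P̄ = F·P·Fᵀ + Q = [1026/113 -1722/113; -1722/113 5392/113]
step 1: y = z − H·x̄ = [-549/113]
step 1: S = H·P̄·Hᵀ + R = [21794/113]
step 1: K = P̄·Hᵀ·S⁻¹ = [1722/10897; -5392/10897]
step 1: x' = x̄ + K·y = [5906/10897, -16620/10897]
step 1: P' = (I − K·H)·P̄ = [46458/10897 -1722/10897; -1722/10897 5392/10897]
step 2: x̄ = F·x = [-22526/10897, 67578/10897]
step 2: P̄ = F·P·Fᵀ + Q = [98882/10897 -165882/10897; -165882/10897 519440/10897]
step 2: y = z − H·x̄ = [167847/10897]
step 2: S = H·P̄·Hᵀ + R = [2099554/10897]
step 2: K = P̄·Hᵀ·S⁻¹ = [165882/1049777; -519440/1049777]
step 2: x' = x̄ + K·y = [385016/1049777, -1490742/1049777]
step 2: P' = (I − K·H)·P̄ = [4475578/1049777 -165882/1049777; -165882/1049777 519440/1049777]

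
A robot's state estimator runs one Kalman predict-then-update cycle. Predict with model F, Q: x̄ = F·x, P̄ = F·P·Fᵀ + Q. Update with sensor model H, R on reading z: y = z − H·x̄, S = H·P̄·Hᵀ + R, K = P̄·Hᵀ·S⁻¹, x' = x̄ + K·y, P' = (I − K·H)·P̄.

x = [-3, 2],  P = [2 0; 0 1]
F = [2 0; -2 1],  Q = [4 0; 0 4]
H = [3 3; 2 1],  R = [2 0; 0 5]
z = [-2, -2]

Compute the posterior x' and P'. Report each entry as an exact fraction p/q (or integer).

x̄ = F·x = [-6, 8]
P̄ = F·P·Fᵀ + Q = [12 -8; -8 13]
y = z − H·x̄ = [-8, 2]
S = H·P̄·Hᵀ + R = [83 39; 39 34]
K = P̄·Hᵀ·S⁻¹ = [-216/1301 860/1301; 627/1301 -834/1301]
x' = x̄ + K·y = [-4358/1301, 3724/1301]
P' = (I − K·H)·P̄ = [4444/1301 -4588/1301; -4588/1301 5006/1301]

x' = [-4358/1301, 3724/1301]
P' = [4444/1301 -4588/1301; -4588/1301 5006/1301]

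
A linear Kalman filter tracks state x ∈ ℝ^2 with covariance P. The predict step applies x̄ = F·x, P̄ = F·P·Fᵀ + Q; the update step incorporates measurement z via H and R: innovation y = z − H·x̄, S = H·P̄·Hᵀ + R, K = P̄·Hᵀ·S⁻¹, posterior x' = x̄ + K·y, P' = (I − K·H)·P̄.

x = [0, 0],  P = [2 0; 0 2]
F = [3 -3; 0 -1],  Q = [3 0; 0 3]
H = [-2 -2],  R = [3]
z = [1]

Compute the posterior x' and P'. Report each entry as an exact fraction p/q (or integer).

x̄ = F·x = [0, 0]
P̄ = F·P·Fᵀ + Q = [39 6; 6 5]
y = z − H·x̄ = [1]
S = H·P̄·Hᵀ + R = [227]
K = P̄·Hᵀ·S⁻¹ = [-90/227; -22/227]
x' = x̄ + K·y = [-90/227, -22/227]
P' = (I − K·H)·P̄ = [753/227 -618/227; -618/227 651/227]

x' = [-90/227, -22/227]
P' = [753/227 -618/227; -618/227 651/227]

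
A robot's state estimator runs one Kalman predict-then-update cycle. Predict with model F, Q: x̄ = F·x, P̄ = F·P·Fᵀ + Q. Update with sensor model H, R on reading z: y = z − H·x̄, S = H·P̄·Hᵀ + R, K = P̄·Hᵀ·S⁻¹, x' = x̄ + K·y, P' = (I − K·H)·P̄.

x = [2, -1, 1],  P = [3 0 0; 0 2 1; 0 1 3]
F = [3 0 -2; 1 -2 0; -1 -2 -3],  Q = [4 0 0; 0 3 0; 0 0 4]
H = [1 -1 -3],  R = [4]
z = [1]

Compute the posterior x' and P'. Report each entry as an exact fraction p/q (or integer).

x̄ = F·x = [4, 4, -3]
P̄ = F·P·Fᵀ + Q = [43 13 13; 13 14 11; 13 11 54]
y = z − H·x̄ = [-8]
S = H·P̄·Hᵀ + R = [509]
K = P̄·Hᵀ·S⁻¹ = [-9/509; -34/509; -160/509]
x' = x̄ + K·y = [2108/509, 2308/509, -247/509]
P' = (I − K·H)·P̄ = [21806/509 6311/509 5177/509; 6311/509 5970/509 159/509; 5177/509 159/509 1886/509]

x' = [2108/509, 2308/509, -247/509]
P' = [21806/509 6311/509 5177/509; 6311/509 5970/509 159/509; 5177/509 159/509 1886/509]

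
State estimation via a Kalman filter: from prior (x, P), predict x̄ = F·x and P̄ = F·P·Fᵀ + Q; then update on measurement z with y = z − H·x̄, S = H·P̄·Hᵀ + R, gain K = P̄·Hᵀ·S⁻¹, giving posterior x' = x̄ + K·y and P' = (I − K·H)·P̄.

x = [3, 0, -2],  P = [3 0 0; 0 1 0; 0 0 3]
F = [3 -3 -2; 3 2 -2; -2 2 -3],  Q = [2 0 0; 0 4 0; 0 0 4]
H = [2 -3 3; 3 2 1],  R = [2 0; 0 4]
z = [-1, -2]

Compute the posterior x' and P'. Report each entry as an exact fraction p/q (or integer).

x̄ = F·x = [13, 13, 0]
P̄ = F·P·Fᵀ + Q = [50 33 -6; 33 47 4; -6 4 47]
y = z − H·x̄ = [12, -67]
S = H·P̄·Hᵀ + R = [508 -60; -60 1065]
K = P̄·Hᵀ·S⁻¹ = [-367/35828 1761/8957; -3685/35828 24074/134355; 8455/35828 6454/134355]
x' = x̄ + K·y = [-2647/8957, -32168/134355, -51943/134355]
P' = (I − K·H)·P̄ = [305921/35828 -228465/35828 -432657/35828; -228465/35828 2806103/537420 5053903/537420; -432657/35828 5053903/537420 9465023/537420]

x' = [-2647/8957, -32168/134355, -51943/134355]
P' = [305921/35828 -228465/35828 -432657/35828; -228465/35828 2806103/537420 5053903/537420; -432657/35828 5053903/537420 9465023/537420]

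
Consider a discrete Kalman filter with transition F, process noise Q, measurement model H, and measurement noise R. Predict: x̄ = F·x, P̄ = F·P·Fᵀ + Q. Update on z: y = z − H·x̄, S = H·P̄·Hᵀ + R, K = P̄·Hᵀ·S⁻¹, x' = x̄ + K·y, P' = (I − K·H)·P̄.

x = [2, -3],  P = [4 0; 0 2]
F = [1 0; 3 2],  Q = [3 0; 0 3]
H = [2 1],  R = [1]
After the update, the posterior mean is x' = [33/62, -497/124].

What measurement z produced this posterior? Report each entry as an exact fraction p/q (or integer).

z = [-3]

x̄ = F·x = [2, 0]
P̄ = F·P·Fᵀ + Q = [7 12; 12 47]
S = H·P̄·Hᵀ + R = [124]
K = P̄·Hᵀ·S⁻¹ = [13/62; 71/124]
x' − x̄ = [-91/62, -497/124] = K·y
y = (KᵀK)⁻¹·Kᵀ·(x' − x̄) = [-7]
z = y + H·x̄ = [-7] + [4] = [-3]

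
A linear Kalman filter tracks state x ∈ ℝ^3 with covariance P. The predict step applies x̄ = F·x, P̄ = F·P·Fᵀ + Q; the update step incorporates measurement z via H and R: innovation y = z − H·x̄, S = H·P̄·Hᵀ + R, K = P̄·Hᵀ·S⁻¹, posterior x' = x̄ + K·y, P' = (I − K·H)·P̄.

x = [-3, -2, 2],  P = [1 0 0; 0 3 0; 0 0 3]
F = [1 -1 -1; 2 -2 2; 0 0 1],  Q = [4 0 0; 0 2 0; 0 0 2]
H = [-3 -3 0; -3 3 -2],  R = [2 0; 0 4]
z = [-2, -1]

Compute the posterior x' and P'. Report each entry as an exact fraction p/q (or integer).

x̄ = F·x = [-3, 2, 2]
P̄ = F·P·Fᵀ + Q = [11 2 -3; 2 30 6; -3 6 5]
y = z − H·x̄ = [-5, -12]
S = H·P̄·Hᵀ + R = [407 -153; -153 249]
K = P̄·Hᵀ·S⁻¹ = [-2154/12989 -2419/12989; -2148/12989 2436/12989; 60/12989 2771/38967]
x' = x̄ + K·y = [831/12989, 7486/12989, 14594/12989]
P' = (I − K·H)·P̄ = [8074/12989 -6638/12989 -17230/12989; -6638/12989 8070/12989 17190/12989; -17230/12989 17190/12989 149348/38967]

x' = [831/12989, 7486/12989, 14594/12989]
P' = [8074/12989 -6638/12989 -17230/12989; -6638/12989 8070/12989 17190/12989; -17230/12989 17190/12989 149348/38967]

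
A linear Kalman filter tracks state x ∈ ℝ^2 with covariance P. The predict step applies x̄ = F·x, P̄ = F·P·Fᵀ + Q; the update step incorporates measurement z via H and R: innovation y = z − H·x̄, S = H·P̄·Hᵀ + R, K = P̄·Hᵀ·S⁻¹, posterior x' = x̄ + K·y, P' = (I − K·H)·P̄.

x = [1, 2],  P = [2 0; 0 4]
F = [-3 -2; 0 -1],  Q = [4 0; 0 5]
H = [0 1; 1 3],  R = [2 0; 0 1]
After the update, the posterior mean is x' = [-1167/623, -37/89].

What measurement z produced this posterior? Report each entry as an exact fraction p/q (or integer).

x̄ = F·x = [-7, -2]
P̄ = F·P·Fᵀ + Q = [38 8; 8 9]
S = H·P̄·Hᵀ + R = [11 35; 35 168]
K = P̄·Hᵀ·S⁻¹ = [-118/89 402/623; 41/89 10/89]
x' − x̄ = [3194/623, 141/89] = K·y
y = (KᵀK)⁻¹·Kᵀ·(x' − x̄) = [1, 10]
z = y + H·x̄ = [1, 10] + [-2, -13] = [-1, -3]

z = [-1, -3]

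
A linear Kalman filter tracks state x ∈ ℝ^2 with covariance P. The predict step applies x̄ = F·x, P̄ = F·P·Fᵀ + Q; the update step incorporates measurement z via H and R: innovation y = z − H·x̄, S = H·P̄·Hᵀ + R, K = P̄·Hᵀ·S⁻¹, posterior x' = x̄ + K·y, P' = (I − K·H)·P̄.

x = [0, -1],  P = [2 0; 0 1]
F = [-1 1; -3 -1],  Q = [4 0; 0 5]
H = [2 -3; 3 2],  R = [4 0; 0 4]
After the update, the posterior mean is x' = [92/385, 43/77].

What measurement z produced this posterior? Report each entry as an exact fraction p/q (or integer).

x̄ = F·x = [-1, 1]
P̄ = F·P·Fᵀ + Q = [7 5; 5 24]
S = H·P̄·Hᵀ + R = [188 -127; -127 223]
K = P̄·Hᵀ·S⁻¹ = [3714/25795 5701/25795; -1165/5159 794/5159]
x' − x̄ = [477/385, -34/77] = K·y
y = (KᵀK)⁻¹·Kᵀ·(x' − x̄) = [4, 3]
z = y + H·x̄ = [4, 3] + [-5, -1] = [-1, 2]

z = [-1, 2]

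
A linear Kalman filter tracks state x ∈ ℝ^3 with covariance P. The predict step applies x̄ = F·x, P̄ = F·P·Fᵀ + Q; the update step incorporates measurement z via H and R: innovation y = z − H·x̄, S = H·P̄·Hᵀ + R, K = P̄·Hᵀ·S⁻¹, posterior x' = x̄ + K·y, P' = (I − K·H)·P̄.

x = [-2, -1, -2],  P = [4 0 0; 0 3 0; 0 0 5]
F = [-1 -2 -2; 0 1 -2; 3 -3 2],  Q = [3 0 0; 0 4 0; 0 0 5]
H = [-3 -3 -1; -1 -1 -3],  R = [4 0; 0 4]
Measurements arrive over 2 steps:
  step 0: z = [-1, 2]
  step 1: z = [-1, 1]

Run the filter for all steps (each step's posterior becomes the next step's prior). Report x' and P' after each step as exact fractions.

step 0: x' = [83051/34692, -29465/17346, -655/708], P' = [404477/52038 -193475/26019 -151/1062; -193475/26019 200863/26019 -122/531; -151/1062 -122/531 659/1062]
step 1: x' = [-5896389/221628937, 138262388/221628937, -479942393/886515748], P' = [1056350659/443257874 -480985184/221628937 -27719807/443257874; -480985184/221628937 566602291/221628937 -65781329/221628937; -27719807/443257874 -65781329/221628937 272567795/443257874]

step 0: x̄ = F·x = [8, 3, -7]
step 0: P̄ = F·P·Fᵀ + Q = [39 14 -14; 14 27 -29; -14 -29 88]
step 0: y = z − H·x̄ = [25, -8]
step 0: S = H·P̄·Hᵀ + R = [680 116; 116 632]
step 0: K = P̄·Hᵀ·S⁻¹ = [-22591/104076 2335/104076; -8093/52038 5273/52038; 263/2124 -791/2124]
step 0: x' = x̄ + K·y = [83051/34692, -29465/17346, -655/708]
step 0: P' = (I − K·H)·P̄ = [404477/52038 -193475/26019 -151/1062; -193475/26019 200863/26019 -122/531; -151/1062 -122/531 659/1062]
step 1: x̄ = F·x = [98999/34692, 1315/8673, 51679/4956]
step 1: P̄ = F·P·Fᵀ + Q = [623615/52038 -163024/26019 323413/7434; -163024/26019 393433/26019 -181889/3717; 323413/7434 -181889/3717 299285/1062]
step 1: y = z − H·x̄ = [319919/17346, 204035/5782]
step 1: S = H·P̄·Hᵀ + R = [10001626/26019 7240750/8673; 7240750/8673 7291994/2891]
step 1: K = P̄·Hᵀ·S⁻¹ = [-127710533/886515748 -5610435/886515748; -47767498/221628937 27931720/221628937; 25659950/221628937 -82302615/221628937]
step 1: x' = x̄ + K·y = [-5896389/221628937, 138262388/221628937, -479942393/886515748]
step 1: P' = (I − K·H)·P̄ = [1056350659/443257874 -480985184/221628937 -27719807/443257874; -480985184/221628937 566602291/221628937 -65781329/221628937; -27719807/443257874 -65781329/221628937 272567795/443257874]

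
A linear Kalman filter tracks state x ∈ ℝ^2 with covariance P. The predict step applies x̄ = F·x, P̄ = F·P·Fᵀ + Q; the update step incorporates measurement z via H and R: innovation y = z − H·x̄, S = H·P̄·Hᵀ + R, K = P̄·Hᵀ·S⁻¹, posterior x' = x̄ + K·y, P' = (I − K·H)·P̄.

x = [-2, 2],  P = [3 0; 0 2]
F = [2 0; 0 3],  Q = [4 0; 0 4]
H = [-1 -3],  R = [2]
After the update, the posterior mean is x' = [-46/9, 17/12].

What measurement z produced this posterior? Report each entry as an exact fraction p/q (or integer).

z = [1]

x̄ = F·x = [-4, 6]
P̄ = F·P·Fᵀ + Q = [16 0; 0 22]
S = H·P̄·Hᵀ + R = [216]
K = P̄·Hᵀ·S⁻¹ = [-2/27; -11/36]
x' − x̄ = [-10/9, -55/12] = K·y
y = (KᵀK)⁻¹·Kᵀ·(x' − x̄) = [15]
z = y + H·x̄ = [15] + [-14] = [1]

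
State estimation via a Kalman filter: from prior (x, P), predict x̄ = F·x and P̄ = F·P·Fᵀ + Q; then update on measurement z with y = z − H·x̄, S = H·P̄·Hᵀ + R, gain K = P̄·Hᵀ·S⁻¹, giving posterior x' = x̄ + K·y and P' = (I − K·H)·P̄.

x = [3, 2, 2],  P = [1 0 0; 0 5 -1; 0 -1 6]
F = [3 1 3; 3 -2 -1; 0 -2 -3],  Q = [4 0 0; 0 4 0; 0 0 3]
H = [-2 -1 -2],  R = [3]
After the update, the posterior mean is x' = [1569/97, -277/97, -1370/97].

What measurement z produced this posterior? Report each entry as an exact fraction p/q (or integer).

x̄ = F·x = [17, 3, -10]
P̄ = F·P·Fᵀ + Q = [66 -12 -55; -12 35 30; -55 30 65]
S = H·P̄·Hᵀ + R = [194]
K = P̄·Hᵀ·S⁻¹ = [-5/97; -71/194; -25/97]
x' − x̄ = [-80/97, -568/97, -400/97] = K·y
y = (KᵀK)⁻¹·Kᵀ·(x' − x̄) = [16]
z = y + H·x̄ = [16] + [-17] = [-1]

z = [-1]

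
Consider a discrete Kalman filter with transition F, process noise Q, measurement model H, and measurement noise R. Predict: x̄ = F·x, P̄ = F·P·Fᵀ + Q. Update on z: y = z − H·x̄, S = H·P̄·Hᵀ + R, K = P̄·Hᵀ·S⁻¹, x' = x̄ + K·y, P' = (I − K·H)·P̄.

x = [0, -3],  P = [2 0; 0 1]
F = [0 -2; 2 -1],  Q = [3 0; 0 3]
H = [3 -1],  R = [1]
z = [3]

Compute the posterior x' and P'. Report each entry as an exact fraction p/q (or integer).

x' = [39/16, 33/8]
P' = [87/64 121/32; 121/32 183/16]

x̄ = F·x = [6, 3]
P̄ = F·P·Fᵀ + Q = [7 2; 2 12]
y = z − H·x̄ = [-12]
S = H·P̄·Hᵀ + R = [64]
K = P̄·Hᵀ·S⁻¹ = [19/64; -3/32]
x' = x̄ + K·y = [39/16, 33/8]
P' = (I − K·H)·P̄ = [87/64 121/32; 121/32 183/16]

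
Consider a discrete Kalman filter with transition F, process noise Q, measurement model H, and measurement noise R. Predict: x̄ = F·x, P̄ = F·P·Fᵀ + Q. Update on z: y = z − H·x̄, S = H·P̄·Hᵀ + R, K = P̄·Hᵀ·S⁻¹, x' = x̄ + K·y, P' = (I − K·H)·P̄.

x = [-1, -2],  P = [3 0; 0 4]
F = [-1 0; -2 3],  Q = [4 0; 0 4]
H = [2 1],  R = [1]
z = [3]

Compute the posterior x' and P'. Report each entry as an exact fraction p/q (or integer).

x' = [41/21, -20/21]
P' = [67/21 -130/21; -130/21 1364/105]

x̄ = F·x = [1, -4]
P̄ = F·P·Fᵀ + Q = [7 6; 6 52]
y = z − H·x̄ = [5]
S = H·P̄·Hᵀ + R = [105]
K = P̄·Hᵀ·S⁻¹ = [4/21; 64/105]
x' = x̄ + K·y = [41/21, -20/21]
P' = (I − K·H)·P̄ = [67/21 -130/21; -130/21 1364/105]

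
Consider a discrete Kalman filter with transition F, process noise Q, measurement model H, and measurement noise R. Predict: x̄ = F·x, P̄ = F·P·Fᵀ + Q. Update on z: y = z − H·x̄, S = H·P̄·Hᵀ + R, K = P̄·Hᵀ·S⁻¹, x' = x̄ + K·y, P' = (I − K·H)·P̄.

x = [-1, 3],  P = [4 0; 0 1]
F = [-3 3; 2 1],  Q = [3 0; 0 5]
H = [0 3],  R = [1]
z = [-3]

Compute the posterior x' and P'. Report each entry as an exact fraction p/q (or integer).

x' = [2766/199, -197/199]
P' = [5583/199 -21/199; -21/199 22/199]

x̄ = F·x = [12, 1]
P̄ = F·P·Fᵀ + Q = [48 -21; -21 22]
y = z − H·x̄ = [-6]
S = H·P̄·Hᵀ + R = [199]
K = P̄·Hᵀ·S⁻¹ = [-63/199; 66/199]
x' = x̄ + K·y = [2766/199, -197/199]
P' = (I − K·H)·P̄ = [5583/199 -21/199; -21/199 22/199]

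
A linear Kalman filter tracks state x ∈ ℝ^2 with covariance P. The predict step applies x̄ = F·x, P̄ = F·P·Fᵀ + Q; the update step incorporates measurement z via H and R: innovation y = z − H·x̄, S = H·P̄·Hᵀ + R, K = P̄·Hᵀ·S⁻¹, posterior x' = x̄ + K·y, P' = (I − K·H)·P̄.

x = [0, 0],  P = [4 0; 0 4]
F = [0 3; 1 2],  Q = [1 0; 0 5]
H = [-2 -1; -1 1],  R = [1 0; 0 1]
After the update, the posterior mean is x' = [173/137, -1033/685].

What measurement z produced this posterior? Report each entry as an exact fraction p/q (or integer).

z = [-1, -3]

x̄ = F·x = [0, 0]
P̄ = F·P·Fᵀ + Q = [37 24; 24 25]
S = H·P̄·Hᵀ + R = [270 25; 25 15]
K = P̄·Hᵀ·S⁻¹ = [-229/685 -212/685; -224/685 419/685]
x' − x̄ = [173/137, -1033/685] = K·y
y = (KᵀK)⁻¹·Kᵀ·(x' − x̄) = [-1, -3]
z = y + H·x̄ = [-1, -3] + [0, 0] = [-1, -3]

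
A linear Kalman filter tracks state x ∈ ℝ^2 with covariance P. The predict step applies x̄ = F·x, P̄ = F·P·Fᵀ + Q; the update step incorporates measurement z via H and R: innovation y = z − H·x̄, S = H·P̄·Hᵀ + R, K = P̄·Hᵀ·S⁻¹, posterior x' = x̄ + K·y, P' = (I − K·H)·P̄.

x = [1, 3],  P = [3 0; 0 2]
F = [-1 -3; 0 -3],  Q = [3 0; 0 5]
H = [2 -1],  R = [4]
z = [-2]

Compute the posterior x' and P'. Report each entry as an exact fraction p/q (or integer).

x' = [-80/17, -114/17]
P' = [108/17 176/17; 176/17 1004/51]

x̄ = F·x = [-10, -9]
P̄ = F·P·Fᵀ + Q = [24 18; 18 23]
y = z − H·x̄ = [9]
S = H·P̄·Hᵀ + R = [51]
K = P̄·Hᵀ·S⁻¹ = [10/17; 13/51]
x' = x̄ + K·y = [-80/17, -114/17]
P' = (I − K·H)·P̄ = [108/17 176/17; 176/17 1004/51]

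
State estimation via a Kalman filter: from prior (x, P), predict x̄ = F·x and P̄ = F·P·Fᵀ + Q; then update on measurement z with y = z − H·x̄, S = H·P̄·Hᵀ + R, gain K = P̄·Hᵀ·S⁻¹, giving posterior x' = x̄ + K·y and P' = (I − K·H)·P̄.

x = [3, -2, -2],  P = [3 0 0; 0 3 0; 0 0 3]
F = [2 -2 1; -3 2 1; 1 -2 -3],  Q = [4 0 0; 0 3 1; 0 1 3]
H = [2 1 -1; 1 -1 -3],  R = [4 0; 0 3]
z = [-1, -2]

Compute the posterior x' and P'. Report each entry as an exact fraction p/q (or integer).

x' = [54215/5322, -70585/5322, 45115/5322]
P' = [68510/2661 -83557/2661 50797/2661; -83557/2661 107420/2661 -63284/2661; 50797/2661 -63284/2661 38792/2661]

x̄ = F·x = [8, -15, 13]
P̄ = F·P·Fᵀ + Q = [31 -27 9; -27 45 -29; 9 -29 45]
y = z − H·x̄ = [11, 14]
S = H·P̄·Hᵀ + R = [132 174; 174 310]
K = P̄·Hᵀ·S⁻¹ = [1333/5322 -36/887; 1795/5322 -125/887; -241/5322 -255/887]
x' = x̄ + K·y = [54215/5322, -70585/5322, 45115/5322]
P' = (I − K·H)·P̄ = [68510/2661 -83557/2661 50797/2661; -83557/2661 107420/2661 -63284/2661; 50797/2661 -63284/2661 38792/2661]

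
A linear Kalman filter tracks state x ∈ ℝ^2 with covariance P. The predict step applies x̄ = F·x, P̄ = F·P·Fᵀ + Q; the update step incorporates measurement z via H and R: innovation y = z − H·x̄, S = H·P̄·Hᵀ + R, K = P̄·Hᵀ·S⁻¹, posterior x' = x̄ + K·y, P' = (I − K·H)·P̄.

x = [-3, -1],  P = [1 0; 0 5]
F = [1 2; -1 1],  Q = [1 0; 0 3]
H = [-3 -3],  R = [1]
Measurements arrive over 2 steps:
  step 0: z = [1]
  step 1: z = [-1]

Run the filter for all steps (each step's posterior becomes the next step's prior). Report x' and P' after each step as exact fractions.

step 0: x̄ = F·x = [-5, 2]
step 0: P̄ = F·P·Fᵀ + Q = [22 9; 9 9]
step 0: y = z − H·x̄ = [-8]
step 0: S = H·P̄·Hᵀ + R = [442]
step 0: K = P̄·Hᵀ·S⁻¹ = [-93/442; -27/221]
step 0: x' = x̄ + K·y = [-733/221, 658/221]
step 0: P' = (I − K·H)·P̄ = [1075/442 -522/221; -522/221 531/221]
step 1: x̄ = F·x = [583/221, 107/17]
step 1: P̄ = F·P·Fᵀ + Q = [1589/442 161/34; 161/34 427/34]
step 1: y = z − H·x̄ = [5701/221]
step 1: S = H·P̄·Hᵀ + R = [51188/221]
step 1: K = P̄·Hᵀ·S⁻¹ = [-5523/51188; -5733/25594]
step 1: x' = x̄ + K·y = [-7439/51188, 13201/25594]
step 1: P' = (I − K·H)·P̄ = [45997/51188 -11039/12797; -11039/12797 23989/25594]

step 0: x' = [-733/221, 658/221], P' = [1075/442 -522/221; -522/221 531/221]
step 1: x' = [-7439/51188, 13201/25594], P' = [45997/51188 -11039/12797; -11039/12797 23989/25594]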